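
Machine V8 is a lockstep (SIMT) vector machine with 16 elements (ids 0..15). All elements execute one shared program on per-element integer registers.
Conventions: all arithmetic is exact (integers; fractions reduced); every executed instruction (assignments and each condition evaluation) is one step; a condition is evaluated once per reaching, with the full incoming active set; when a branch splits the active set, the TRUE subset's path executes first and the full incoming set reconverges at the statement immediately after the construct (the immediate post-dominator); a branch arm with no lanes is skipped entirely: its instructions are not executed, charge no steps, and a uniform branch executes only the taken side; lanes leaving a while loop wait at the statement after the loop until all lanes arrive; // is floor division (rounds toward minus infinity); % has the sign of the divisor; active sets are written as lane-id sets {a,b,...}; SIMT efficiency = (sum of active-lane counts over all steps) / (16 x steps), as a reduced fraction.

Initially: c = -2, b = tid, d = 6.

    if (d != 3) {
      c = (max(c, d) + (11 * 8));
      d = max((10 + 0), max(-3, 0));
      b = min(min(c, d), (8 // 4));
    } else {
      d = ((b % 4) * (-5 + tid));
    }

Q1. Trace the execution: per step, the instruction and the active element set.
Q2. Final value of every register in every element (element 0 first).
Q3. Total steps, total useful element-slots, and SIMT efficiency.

step 0: eval (d != 3)                {0,1,2,3,4,5,6,7,8,9,10,11,12,13,14,15}
step 1: c <- (max(c, d) + (11 * 8))  {0,1,2,3,4,5,6,7,8,9,10,11,12,13,14,15}
step 2: d <- max((10 + 0), max(-3, 0)) {0,1,2,3,4,5,6,7,8,9,10,11,12,13,14,15}
step 3: b <- min(min(c, d), (8 // 4)) {0,1,2,3,4,5,6,7,8,9,10,11,12,13,14,15}

Answer: 4 steps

c: 94,94,94,94,94,94,94,94,94,94,94,94,94,94,94,94
b: 2,2,2,2,2,2,2,2,2,2,2,2,2,2,2,2
d: 10,10,10,10,10,10,10,10,10,10,10,10,10,10,10,10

steps = 4; useful = 64; efficiency = 64/64 = 1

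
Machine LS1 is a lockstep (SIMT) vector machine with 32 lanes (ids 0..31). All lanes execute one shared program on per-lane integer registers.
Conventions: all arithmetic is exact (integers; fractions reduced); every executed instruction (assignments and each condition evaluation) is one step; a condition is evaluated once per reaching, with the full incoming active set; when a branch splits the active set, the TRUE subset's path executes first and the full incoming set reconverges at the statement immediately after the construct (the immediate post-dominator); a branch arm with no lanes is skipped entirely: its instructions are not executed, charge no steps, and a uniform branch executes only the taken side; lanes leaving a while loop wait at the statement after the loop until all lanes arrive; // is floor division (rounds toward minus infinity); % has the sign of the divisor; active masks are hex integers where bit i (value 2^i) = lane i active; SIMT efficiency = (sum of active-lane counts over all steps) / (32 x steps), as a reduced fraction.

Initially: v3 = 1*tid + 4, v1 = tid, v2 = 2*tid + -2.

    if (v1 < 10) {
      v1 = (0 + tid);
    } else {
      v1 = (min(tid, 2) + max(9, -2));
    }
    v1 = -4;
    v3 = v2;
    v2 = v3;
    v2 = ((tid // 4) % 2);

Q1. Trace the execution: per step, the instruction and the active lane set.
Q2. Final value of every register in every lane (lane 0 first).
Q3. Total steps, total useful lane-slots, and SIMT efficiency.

step 0: eval (v1 < 10)               0xffffffff
step 1: v1 <- (0 + tid)              0x000003ff
step 2: v1 <- (min(tid, 2) + max(9, -2)) 0xfffffc00
step 3: v1 <- -4                     0xffffffff
step 4: v3 <- v2                     0xffffffff
step 5: v2 <- v3                     0xffffffff
step 6: v2 <- ((tid // 4) % 2)       0xffffffff

Answer: 7 steps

v3: -2,0,2,4,6,8,10,12,14,16,18,20,22,24,26,28,30,32,34,36,38,40,42,44,46,48,50,52,54,56,58,60
v1: -4,-4,-4,-4,-4,-4,-4,-4,-4,-4,-4,-4,-4,-4,-4,-4,-4,-4,-4,-4,-4,-4,-4,-4,-4,-4,-4,-4,-4,-4,-4,-4
v2: 0,0,0,0,1,1,1,1,0,0,0,0,1,1,1,1,0,0,0,0,1,1,1,1,0,0,0,0,1,1,1,1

steps = 7; useful = 192; efficiency = 192/224 = 6/7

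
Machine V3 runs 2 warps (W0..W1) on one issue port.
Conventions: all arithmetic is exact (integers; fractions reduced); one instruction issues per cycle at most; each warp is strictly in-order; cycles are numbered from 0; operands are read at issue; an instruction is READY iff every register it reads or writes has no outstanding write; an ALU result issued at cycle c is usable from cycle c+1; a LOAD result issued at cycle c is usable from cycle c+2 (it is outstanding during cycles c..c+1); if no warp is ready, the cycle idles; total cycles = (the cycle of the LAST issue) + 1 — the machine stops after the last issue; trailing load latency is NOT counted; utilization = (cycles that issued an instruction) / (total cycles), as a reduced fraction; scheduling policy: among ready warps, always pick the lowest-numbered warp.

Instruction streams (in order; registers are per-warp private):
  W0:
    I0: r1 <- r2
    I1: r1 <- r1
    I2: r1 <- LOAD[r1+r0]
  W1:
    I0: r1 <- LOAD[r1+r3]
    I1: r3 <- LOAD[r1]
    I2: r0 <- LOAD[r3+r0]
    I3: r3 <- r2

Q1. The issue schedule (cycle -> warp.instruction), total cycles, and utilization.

cycle 0: W0.I0
cycle 1: W0.I1
cycle 2: W0.I2
cycle 3: W1.I0
cycle 4: idle
cycle 5: W1.I1
cycle 6: idle
cycle 7: W1.I2
cycle 8: W1.I3

Answer: 9 cycles, utilization 7/9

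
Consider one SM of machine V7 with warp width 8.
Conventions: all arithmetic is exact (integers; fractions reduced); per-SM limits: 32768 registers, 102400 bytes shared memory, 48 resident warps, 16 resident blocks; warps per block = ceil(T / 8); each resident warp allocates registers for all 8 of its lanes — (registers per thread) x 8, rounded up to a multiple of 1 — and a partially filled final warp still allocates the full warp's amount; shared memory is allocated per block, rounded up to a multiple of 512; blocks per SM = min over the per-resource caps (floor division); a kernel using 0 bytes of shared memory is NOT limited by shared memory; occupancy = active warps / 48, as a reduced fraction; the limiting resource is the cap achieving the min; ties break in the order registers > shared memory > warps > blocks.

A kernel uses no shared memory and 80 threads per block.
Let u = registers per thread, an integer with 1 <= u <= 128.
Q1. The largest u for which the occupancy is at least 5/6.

Answer: u = 102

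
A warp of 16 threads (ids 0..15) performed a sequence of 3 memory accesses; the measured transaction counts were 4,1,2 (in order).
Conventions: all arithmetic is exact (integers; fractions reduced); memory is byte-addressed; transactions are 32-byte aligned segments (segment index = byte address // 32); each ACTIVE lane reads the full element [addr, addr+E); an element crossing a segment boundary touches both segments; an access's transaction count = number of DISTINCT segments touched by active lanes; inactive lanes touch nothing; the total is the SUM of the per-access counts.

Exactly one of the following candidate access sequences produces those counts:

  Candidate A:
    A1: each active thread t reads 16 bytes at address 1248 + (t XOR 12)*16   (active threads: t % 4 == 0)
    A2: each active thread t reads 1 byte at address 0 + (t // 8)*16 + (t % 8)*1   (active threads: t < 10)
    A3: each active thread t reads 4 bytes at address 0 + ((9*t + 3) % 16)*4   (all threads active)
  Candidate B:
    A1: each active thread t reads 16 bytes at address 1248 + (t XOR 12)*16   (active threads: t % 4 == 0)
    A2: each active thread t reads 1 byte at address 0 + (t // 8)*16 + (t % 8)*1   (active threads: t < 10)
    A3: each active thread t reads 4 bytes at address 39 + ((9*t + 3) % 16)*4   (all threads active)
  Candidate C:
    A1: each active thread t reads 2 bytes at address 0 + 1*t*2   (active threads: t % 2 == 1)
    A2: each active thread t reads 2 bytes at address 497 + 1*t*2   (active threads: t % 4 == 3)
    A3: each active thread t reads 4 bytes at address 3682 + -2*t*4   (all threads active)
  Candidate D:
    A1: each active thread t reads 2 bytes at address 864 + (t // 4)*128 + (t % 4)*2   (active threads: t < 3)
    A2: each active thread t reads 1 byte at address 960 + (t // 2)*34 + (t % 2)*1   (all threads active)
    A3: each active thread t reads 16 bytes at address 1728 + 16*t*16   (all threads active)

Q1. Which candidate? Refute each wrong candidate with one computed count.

B: A3 gives 3 transactions, not 2
C: A1 gives 1 transaction, not 4
D: A1 gives 1 transaction, not 4
A: all counts match (4,1,2)

Answer: A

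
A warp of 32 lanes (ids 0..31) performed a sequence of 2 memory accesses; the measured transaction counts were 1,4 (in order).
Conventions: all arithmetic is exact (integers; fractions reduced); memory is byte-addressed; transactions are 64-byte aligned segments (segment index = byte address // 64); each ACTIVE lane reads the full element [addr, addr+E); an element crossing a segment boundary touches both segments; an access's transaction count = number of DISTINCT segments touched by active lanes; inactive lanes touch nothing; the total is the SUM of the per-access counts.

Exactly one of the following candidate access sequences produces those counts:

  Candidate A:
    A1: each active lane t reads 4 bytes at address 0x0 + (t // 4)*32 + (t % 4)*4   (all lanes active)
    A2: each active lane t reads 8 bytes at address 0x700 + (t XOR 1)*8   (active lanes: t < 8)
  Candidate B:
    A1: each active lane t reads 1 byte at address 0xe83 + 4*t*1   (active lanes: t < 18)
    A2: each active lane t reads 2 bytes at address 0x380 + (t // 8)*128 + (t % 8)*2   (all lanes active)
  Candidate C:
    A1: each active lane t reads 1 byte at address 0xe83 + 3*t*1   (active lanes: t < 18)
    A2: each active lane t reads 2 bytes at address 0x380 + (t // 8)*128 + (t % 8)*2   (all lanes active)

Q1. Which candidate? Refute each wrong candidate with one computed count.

A: A1 gives 4 transactions, not 1
B: A1 gives 2 transactions, not 1
C: all counts match (1,4)

Answer: C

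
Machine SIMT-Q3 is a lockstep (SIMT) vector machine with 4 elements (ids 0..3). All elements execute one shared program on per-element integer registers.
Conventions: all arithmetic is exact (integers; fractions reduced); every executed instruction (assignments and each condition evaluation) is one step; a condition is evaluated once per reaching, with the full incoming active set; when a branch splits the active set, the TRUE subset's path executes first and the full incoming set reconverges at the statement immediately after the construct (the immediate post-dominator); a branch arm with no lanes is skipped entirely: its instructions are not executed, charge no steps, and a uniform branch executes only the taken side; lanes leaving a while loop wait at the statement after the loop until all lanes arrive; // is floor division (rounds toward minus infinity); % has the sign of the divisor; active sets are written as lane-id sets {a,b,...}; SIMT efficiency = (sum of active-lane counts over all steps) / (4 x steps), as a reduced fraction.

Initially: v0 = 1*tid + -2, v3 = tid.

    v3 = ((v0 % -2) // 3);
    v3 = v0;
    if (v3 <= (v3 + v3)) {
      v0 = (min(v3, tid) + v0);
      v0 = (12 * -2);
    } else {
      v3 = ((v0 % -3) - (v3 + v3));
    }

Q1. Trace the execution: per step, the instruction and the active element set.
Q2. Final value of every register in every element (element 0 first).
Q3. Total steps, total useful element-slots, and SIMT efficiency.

step 0: v3 <- ((v0 % -2) // 3)       {0,1,2,3}
step 1: v3 <- v0                     {0,1,2,3}
step 2: eval (v3 <= (v3 + v3))       {0,1,2,3}
step 3: v0 <- (min(v3, tid) + v0)    {2,3}
step 4: v0 <- (12 * -2)              {2,3}
step 5: v3 <- ((v0 % -3) - (v3 + v3)) {0,1}

Answer: 6 steps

v0: -2,-1,-24,-24
v3: 2,1,0,1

steps = 6; useful = 18; efficiency = 18/24 = 3/4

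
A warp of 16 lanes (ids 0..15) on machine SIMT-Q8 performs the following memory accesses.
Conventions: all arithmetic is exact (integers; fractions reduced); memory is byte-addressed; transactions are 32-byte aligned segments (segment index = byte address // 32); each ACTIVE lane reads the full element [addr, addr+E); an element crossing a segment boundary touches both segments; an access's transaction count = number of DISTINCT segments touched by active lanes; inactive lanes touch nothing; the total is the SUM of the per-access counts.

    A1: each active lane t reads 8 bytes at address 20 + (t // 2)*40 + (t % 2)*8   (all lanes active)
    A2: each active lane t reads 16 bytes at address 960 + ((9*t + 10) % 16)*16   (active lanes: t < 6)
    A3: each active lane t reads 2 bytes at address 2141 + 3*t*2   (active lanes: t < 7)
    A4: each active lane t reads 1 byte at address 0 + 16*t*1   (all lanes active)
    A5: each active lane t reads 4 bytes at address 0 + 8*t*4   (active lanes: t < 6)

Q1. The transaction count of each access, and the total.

A1: 10 transactions
A2: 6 transactions
A3: 3 transactions
A4: 8 transactions
A5: 6 transactions

Answer: 10,6,3,8,6; total 33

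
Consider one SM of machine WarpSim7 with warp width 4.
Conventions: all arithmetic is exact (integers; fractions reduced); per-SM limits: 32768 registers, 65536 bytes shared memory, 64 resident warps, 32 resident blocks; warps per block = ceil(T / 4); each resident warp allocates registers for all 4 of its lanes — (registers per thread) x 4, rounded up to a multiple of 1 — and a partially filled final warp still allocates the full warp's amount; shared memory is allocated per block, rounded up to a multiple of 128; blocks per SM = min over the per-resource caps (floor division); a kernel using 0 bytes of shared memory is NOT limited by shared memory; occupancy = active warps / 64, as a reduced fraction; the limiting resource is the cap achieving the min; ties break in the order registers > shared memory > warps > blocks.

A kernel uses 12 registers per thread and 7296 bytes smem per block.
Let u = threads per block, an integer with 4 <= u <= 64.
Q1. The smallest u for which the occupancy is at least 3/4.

Answer: u = 21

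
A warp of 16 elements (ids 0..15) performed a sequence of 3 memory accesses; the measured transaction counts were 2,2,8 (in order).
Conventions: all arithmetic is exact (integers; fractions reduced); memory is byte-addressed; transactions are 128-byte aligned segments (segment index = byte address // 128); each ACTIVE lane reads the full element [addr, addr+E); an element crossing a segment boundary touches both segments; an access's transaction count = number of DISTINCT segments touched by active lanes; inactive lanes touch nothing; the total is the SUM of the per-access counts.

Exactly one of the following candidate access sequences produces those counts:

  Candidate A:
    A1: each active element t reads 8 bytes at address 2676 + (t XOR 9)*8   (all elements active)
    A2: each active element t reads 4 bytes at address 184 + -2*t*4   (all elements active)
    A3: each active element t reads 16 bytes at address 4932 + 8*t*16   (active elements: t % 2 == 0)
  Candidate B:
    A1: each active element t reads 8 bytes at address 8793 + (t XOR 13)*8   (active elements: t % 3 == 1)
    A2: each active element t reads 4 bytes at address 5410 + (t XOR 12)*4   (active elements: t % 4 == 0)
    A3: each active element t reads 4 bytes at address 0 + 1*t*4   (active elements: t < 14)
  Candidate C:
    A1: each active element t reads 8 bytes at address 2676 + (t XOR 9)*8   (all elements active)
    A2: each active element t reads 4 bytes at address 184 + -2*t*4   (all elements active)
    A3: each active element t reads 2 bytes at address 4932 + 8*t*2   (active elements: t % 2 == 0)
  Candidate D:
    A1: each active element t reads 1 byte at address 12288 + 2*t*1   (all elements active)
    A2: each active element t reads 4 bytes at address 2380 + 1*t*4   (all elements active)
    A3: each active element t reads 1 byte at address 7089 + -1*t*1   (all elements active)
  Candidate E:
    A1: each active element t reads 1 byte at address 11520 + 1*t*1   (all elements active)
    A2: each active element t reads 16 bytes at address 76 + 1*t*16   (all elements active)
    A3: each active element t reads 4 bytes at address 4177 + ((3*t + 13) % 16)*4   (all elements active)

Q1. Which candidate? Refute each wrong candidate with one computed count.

B: A2 gives 1 transaction, not 2
C: A3 gives 3 transactions, not 8
D: A1 gives 1 transaction, not 2
E: A1 gives 1 transaction, not 2
A: all counts match (2,2,8)

Answer: A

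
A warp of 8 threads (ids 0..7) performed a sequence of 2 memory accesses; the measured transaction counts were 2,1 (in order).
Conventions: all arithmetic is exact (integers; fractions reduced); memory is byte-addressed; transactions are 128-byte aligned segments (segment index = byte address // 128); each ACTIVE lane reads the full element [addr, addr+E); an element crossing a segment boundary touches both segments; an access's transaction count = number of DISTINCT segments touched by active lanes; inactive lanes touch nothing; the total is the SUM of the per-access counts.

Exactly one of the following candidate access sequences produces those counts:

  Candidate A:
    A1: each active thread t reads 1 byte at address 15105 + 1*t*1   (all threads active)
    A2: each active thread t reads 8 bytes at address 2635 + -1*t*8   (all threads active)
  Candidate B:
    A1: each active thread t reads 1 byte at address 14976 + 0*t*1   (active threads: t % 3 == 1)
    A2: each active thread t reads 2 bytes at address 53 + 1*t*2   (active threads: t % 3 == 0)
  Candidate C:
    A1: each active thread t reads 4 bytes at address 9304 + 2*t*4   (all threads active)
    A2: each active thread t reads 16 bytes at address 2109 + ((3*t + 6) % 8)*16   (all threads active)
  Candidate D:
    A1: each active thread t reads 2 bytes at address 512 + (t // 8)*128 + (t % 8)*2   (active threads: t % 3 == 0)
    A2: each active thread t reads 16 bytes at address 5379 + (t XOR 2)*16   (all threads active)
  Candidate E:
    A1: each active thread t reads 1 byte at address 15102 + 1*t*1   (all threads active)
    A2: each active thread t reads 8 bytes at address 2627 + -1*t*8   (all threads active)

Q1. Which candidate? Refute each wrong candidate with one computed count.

A: A1 gives 1 transaction, not 2
B: A1 gives 1 transaction, not 2
C: A2 gives 2 transactions, not 1
D: A1 gives 1 transaction, not 2
E: all counts match (2,1)

Answer: E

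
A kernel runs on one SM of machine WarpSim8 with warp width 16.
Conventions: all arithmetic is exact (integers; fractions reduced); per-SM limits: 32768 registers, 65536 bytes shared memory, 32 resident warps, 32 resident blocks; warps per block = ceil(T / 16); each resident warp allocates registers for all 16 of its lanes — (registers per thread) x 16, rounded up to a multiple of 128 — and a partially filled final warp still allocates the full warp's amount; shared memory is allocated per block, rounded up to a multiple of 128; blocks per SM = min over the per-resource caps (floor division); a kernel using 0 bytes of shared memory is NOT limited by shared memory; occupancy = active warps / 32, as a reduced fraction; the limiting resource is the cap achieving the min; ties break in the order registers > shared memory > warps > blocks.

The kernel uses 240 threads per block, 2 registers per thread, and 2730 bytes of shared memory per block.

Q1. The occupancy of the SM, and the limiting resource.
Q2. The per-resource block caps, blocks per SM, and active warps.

Answer: occupancy 15/16, limited by warps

registers: 17 blocks
shared memory: 23 blocks
warps: 2 blocks
blocks: 32 blocks

Answer: 2 blocks, 30 active warps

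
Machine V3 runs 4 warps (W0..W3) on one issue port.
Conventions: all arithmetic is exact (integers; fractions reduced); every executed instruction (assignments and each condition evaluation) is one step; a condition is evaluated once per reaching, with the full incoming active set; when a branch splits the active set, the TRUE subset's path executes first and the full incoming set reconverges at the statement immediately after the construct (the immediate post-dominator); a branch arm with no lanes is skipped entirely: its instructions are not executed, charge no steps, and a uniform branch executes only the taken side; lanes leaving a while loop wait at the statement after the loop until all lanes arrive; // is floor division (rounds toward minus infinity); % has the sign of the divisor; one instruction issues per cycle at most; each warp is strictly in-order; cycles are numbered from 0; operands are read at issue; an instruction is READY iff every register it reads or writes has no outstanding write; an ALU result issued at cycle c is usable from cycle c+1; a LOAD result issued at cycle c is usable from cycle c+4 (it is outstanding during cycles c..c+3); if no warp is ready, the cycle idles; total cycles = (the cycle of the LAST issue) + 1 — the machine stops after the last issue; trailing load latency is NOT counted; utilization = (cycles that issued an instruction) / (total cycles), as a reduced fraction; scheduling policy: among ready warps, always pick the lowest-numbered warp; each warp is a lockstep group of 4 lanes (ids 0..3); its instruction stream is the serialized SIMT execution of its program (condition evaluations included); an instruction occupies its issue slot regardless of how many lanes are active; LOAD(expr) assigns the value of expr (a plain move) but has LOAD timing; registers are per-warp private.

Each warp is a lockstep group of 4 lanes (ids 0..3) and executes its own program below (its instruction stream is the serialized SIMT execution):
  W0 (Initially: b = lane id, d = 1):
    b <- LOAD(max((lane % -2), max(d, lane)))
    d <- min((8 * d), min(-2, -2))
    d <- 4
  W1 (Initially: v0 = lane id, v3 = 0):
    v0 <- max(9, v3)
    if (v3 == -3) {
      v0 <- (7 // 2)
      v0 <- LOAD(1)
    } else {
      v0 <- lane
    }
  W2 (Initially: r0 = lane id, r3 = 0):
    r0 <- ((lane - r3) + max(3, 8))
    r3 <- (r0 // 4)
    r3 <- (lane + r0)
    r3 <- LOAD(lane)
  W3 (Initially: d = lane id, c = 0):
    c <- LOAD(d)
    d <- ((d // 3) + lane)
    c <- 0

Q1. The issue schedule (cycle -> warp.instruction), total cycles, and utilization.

cycle 0: W0.I0
cycle 1: W0.I1
cycle 2: W0.I2
cycle 3: W1.I0
cycle 4: W1.I1
cycle 5: W1.I2
cycle 6: W2.I0
cycle 7: W2.I1
cycle 8: W2.I2
cycle 9: W2.I3
cycle 10: W3.I0
cycle 11: W3.I1
cycle 12: idle
cycle 13: idle
cycle 14: W3.I2

Answer: 15 cycles, utilization 13/15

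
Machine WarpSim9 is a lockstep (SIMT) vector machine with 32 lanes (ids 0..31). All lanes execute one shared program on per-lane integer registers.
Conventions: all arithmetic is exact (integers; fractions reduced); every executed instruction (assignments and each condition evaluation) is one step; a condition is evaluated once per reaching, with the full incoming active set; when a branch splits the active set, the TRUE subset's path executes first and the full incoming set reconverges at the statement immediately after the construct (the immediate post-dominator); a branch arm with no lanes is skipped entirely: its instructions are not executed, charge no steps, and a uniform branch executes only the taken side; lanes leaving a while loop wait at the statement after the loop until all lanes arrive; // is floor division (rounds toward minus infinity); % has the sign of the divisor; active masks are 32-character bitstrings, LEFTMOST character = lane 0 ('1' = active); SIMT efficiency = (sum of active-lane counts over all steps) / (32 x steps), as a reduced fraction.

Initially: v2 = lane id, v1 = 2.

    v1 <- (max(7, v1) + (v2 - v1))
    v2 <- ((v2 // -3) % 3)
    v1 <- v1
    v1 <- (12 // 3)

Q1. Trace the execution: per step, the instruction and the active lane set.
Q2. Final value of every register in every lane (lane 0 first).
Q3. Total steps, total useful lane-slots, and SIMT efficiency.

step 0: v1 <- (max(7, v1) + (v2 - v1)) 11111111111111111111111111111111
step 1: v2 <- ((v2 // -3) % 3)       11111111111111111111111111111111
step 2: v1 <- v1                     11111111111111111111111111111111
step 3: v1 <- (12 // 3)              11111111111111111111111111111111

Answer: 4 steps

v2: 0,2,2,2,1,1,1,0,0,0,2,2,2,1,1,1,0,0,0,2,2,2,1,1,1,0,0,0,2,2,2,1
v1: 4,4,4,4,4,4,4,4,4,4,4,4,4,4,4,4,4,4,4,4,4,4,4,4,4,4,4,4,4,4,4,4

steps = 4; useful = 128; efficiency = 128/128 = 1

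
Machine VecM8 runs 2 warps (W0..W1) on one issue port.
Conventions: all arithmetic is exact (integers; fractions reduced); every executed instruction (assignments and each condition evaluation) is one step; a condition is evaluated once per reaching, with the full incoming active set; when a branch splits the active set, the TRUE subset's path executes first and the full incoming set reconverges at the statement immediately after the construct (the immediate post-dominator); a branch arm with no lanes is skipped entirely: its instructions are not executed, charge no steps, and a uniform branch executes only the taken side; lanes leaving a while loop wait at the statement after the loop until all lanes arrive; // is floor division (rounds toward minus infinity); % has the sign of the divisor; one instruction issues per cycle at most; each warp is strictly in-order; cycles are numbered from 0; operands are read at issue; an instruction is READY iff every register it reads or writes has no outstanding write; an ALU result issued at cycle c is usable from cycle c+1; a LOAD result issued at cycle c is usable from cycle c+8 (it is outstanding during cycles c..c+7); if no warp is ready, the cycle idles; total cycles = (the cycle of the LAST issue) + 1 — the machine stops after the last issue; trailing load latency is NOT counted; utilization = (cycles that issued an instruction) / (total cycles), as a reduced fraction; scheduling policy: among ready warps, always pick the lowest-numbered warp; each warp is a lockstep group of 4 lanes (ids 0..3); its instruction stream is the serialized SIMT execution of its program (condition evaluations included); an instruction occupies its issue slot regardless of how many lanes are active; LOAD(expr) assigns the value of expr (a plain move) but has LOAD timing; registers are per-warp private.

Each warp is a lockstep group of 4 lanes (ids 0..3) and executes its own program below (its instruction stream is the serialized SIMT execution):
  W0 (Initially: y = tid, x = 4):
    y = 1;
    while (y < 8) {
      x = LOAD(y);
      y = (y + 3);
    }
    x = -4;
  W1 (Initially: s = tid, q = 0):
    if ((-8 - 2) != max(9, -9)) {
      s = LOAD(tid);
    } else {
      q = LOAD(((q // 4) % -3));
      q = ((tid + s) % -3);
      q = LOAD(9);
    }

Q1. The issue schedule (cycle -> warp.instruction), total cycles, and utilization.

cycle 0: W0.I0
cycle 1: W0.I1
cycle 2: W0.I2
cycle 3: W0.I3
cycle 4: W0.I4
cycle 5: W1.I0
cycle 6: W1.I1
cycle 7: idle
cycle 8: idle
cycle 9: idle
cycle 10: W0.I5
cycle 11: W0.I6
cycle 12: W0.I7
cycle 13: idle
cycle 14: idle
cycle 15: idle
cycle 16: idle
cycle 17: idle
cycle 18: W0.I8
cycle 19: W0.I9
cycle 20: W0.I10
cycle 21: idle
cycle 22: idle
cycle 23: idle
cycle 24: idle
cycle 25: idle
cycle 26: W0.I11

Answer: 27 cycles, utilization 14/27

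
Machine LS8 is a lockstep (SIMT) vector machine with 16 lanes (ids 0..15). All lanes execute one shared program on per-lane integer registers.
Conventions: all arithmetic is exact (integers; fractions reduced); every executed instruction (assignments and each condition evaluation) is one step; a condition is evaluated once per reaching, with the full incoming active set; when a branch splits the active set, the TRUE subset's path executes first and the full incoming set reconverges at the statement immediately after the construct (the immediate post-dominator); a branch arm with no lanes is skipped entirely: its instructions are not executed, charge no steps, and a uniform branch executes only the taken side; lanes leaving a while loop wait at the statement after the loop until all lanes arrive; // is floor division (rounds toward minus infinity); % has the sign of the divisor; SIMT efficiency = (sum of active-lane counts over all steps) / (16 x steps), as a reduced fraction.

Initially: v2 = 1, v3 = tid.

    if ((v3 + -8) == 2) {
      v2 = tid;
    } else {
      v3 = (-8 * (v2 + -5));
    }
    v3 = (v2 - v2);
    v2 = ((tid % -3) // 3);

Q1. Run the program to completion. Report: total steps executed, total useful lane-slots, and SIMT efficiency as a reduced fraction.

Answer: 5 steps, 64 useful, 4/5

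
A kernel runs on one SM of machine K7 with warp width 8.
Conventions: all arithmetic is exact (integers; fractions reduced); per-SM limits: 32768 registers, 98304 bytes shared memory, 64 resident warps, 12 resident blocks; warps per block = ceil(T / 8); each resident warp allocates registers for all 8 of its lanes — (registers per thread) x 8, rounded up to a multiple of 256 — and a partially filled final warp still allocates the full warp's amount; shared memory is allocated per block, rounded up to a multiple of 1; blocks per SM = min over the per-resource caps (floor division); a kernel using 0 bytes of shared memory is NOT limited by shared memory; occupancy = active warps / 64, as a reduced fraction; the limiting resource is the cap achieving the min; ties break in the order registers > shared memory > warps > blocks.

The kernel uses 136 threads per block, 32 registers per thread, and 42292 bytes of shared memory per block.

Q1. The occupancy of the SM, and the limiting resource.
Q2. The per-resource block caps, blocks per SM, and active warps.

Answer: occupancy 17/32, limited by shared memory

registers: 7 blocks
shared memory: 2 blocks
warps: 3 blocks
blocks: 12 blocks

Answer: 2 blocks, 34 active warps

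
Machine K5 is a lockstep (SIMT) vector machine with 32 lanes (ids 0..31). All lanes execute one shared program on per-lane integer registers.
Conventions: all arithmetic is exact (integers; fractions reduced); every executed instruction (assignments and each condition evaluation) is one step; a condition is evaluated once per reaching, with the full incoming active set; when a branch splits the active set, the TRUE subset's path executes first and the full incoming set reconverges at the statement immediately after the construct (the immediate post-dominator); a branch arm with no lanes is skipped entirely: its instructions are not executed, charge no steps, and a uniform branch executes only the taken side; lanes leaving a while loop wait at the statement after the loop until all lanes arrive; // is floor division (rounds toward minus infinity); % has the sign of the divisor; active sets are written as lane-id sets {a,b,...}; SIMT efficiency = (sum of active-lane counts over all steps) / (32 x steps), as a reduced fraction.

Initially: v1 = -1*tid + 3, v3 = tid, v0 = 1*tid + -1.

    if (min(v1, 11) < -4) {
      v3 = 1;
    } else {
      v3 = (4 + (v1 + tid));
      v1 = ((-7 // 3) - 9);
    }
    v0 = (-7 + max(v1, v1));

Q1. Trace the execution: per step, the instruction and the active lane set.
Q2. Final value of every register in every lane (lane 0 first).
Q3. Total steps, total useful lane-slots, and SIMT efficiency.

step 0: eval (min(v1, 11) < -4)      {0,1,2,3,4,5,6,7,8,9,10,11,12,13,14,15,16,17,18,19,20,21,22,23,24,25,26,27,28,29,30,31}
step 1: v3 <- 1                      {8,9,10,11,12,13,14,15,16,17,18,19,20,21,22,23,24,25,26,27,28,29,30,31}
step 2: v3 <- (4 + (v1 + tid))       {0,1,2,3,4,5,6,7}
step 3: v1 <- ((-7 // 3) - 9)        {0,1,2,3,4,5,6,7}
step 4: v0 <- (-7 + max(v1, v1))     {0,1,2,3,4,5,6,7,8,9,10,11,12,13,14,15,16,17,18,19,20,21,22,23,24,25,26,27,28,29,30,31}

Answer: 5 steps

v1: -12,-12,-12,-12,-12,-12,-12,-12,-5,-6,-7,-8,-9,-10,-11,-12,-13,-14,-15,-16,-17,-18,-19,-20,-21,-22,-23,-24,-25,-26,-27,-28
v3: 7,7,7,7,7,7,7,7,1,1,1,1,1,1,1,1,1,1,1,1,1,1,1,1,1,1,1,1,1,1,1,1
v0: -19,-19,-19,-19,-19,-19,-19,-19,-12,-13,-14,-15,-16,-17,-18,-19,-20,-21,-22,-23,-24,-25,-26,-27,-28,-29,-30,-31,-32,-33,-34,-35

steps = 5; useful = 104; efficiency = 104/160 = 13/20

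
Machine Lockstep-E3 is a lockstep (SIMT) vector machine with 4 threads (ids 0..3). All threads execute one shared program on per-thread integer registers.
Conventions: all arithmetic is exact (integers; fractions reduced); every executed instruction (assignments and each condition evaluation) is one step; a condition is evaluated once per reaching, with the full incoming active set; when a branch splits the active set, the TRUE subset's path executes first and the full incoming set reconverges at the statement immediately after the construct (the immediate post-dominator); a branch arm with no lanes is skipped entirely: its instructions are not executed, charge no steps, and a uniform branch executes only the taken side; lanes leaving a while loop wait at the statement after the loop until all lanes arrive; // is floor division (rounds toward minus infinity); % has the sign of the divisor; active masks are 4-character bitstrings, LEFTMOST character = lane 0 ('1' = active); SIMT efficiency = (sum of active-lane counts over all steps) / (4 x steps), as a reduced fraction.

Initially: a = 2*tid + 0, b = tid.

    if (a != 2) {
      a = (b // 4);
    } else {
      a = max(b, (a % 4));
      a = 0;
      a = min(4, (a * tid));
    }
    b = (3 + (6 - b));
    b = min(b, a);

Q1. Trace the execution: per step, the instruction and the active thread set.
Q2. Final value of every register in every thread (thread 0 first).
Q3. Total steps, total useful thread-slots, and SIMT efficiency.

step 0: eval (a != 2)                1111
step 1: a <- (b // 4)                1011
step 2: a <- max(b, (a % 4))         0100
step 3: a <- 0                       0100
step 4: a <- min(4, (a * tid))       0100
step 5: b <- (3 + (6 - b))           1111
step 6: b <- min(b, a)               1111

Answer: 7 steps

a: 0,0,0,0
b: 0,0,0,0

steps = 7; useful = 18; efficiency = 18/28 = 9/14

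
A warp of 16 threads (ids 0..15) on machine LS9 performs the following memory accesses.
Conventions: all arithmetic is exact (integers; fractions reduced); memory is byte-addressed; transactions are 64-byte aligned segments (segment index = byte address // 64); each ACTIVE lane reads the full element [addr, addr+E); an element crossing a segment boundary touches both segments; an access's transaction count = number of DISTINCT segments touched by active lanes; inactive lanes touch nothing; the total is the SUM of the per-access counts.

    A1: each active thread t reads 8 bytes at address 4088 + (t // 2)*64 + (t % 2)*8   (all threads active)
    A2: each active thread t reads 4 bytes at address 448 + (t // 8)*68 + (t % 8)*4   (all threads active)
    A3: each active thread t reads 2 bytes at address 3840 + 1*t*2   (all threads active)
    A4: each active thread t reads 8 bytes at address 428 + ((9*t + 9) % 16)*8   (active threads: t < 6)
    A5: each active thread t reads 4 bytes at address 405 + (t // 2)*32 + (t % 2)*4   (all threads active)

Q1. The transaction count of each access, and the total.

A1: 9 transactions
A2: 2 transactions
A3: 1 transaction
A4: 3 transactions
A5: 4 transactions

Answer: 9,2,1,3,4; total 19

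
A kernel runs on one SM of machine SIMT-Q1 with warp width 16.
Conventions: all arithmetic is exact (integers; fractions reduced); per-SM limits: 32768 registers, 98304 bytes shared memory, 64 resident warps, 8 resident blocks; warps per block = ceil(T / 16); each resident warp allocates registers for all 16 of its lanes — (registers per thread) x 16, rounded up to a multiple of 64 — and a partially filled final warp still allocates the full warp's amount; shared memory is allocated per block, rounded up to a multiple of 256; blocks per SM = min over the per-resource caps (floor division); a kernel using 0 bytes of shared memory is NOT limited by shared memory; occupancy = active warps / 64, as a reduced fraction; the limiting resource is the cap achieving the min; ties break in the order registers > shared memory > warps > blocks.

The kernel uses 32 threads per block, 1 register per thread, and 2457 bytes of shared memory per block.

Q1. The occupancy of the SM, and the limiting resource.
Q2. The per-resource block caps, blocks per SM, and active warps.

Answer: occupancy 1/4, limited by blocks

registers: 256 blocks
shared memory: 38 blocks
warps: 32 blocks
blocks: 8 blocks

Answer: 8 blocks, 16 active warps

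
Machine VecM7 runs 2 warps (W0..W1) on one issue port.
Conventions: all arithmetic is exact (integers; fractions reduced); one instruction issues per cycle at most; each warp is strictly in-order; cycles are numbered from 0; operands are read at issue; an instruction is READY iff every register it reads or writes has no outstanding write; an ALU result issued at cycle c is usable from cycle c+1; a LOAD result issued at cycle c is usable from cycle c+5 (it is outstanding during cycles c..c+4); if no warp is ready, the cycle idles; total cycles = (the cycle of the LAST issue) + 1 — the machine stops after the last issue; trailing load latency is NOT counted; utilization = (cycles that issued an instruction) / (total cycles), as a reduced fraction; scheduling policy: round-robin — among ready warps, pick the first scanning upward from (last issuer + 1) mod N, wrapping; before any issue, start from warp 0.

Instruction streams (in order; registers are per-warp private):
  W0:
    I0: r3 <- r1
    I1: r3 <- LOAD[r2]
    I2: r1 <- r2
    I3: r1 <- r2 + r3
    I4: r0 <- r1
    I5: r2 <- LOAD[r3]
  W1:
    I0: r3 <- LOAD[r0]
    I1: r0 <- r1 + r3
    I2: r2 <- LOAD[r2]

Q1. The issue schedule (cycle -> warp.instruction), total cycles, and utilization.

cycle 0: W0.I0
cycle 1: W1.I0
cycle 2: W0.I1
cycle 3: W0.I2
cycle 4: idle
cycle 5: idle
cycle 6: W1.I1
cycle 7: W0.I3
cycle 8: W1.I2
cycle 9: W0.I4
cycle 10: W0.I5

Answer: 11 cycles, utilization 9/11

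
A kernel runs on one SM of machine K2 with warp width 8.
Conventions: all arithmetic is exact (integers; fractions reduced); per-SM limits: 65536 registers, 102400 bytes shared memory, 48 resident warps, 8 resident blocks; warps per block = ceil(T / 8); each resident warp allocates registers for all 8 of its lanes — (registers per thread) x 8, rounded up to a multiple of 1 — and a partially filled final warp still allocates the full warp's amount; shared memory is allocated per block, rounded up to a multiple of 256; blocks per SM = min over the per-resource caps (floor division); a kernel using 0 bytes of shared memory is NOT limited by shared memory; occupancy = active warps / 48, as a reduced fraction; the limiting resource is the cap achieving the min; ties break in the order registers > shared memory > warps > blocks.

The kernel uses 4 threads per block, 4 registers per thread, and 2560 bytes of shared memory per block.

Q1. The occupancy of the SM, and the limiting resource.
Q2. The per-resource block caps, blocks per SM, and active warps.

Answer: occupancy 1/6, limited by blocks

registers: 2048 blocks
shared memory: 40 blocks
warps: 48 blocks
blocks: 8 blocks

Answer: 8 blocks, 8 active warps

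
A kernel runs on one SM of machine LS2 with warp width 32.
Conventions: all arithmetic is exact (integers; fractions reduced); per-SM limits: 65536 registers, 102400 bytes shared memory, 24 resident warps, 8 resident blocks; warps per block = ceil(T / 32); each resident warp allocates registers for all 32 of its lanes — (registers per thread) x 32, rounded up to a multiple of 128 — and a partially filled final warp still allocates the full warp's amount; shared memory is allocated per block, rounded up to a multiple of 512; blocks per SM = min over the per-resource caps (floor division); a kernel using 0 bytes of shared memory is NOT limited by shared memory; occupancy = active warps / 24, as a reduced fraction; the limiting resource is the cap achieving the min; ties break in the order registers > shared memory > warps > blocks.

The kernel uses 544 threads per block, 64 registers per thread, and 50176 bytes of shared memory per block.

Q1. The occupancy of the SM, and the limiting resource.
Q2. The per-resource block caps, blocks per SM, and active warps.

Answer: occupancy 17/24, limited by registers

registers: 1 block
shared memory: 2 blocks
warps: 1 block
blocks: 8 blocks

Answer: 1 block, 17 active warps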